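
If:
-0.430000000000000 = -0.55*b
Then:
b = 0.78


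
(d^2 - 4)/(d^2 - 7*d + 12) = (d^2 - 4)/(d^2 - 7*d + 12)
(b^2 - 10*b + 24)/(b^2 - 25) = (b^2 - 10*b + 24)/(b^2 - 25)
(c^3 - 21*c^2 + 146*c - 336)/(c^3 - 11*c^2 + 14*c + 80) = (c^2 - 13*c + 42)/(c^2 - 3*c - 10)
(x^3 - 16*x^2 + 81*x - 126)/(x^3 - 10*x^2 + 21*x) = (x - 6)/x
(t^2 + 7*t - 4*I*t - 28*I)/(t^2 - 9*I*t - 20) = (t + 7)/(t - 5*I)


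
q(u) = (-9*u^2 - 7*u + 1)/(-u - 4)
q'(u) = (-18*u - 7)/(-u - 4) + (-9*u^2 - 7*u + 1)/(-u - 4)^2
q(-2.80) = 41.63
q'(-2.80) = -70.86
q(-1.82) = 7.37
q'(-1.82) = -15.20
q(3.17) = 15.57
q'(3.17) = 6.76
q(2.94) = 14.03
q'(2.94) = 6.61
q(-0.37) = -0.65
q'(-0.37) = 0.27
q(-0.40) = -0.66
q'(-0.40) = 0.13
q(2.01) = 8.22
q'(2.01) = 5.82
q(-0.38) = -0.65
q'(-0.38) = 0.22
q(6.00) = 36.50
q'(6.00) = 7.85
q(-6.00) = -140.50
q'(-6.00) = -19.75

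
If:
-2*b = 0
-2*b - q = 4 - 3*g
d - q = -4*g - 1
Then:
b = 0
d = -q/3 - 19/3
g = q/3 + 4/3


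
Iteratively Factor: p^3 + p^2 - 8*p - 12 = (p + 2)*(p^2 - p - 6) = (p - 3)*(p + 2)*(p + 2)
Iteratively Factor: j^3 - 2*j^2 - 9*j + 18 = (j - 2)*(j^2 - 9) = (j - 3)*(j - 2)*(j + 3)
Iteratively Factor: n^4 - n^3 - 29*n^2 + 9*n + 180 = (n - 3)*(n^3 + 2*n^2 - 23*n - 60) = (n - 3)*(n + 4)*(n^2 - 2*n - 15) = (n - 5)*(n - 3)*(n + 4)*(n + 3)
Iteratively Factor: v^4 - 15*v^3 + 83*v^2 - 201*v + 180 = (v - 4)*(v^3 - 11*v^2 + 39*v - 45) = (v - 4)*(v - 3)*(v^2 - 8*v + 15) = (v - 4)*(v - 3)^2*(v - 5)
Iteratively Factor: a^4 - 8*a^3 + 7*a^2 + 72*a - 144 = (a + 3)*(a^3 - 11*a^2 + 40*a - 48) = (a - 4)*(a + 3)*(a^2 - 7*a + 12) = (a - 4)^2*(a + 3)*(a - 3)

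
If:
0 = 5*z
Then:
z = 0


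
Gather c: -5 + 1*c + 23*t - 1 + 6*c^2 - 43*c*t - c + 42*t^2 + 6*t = 6*c^2 - 43*c*t + 42*t^2 + 29*t - 6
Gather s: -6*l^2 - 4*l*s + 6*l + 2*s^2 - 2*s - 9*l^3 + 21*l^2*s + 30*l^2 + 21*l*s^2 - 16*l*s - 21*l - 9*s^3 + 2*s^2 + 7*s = -9*l^3 + 24*l^2 - 15*l - 9*s^3 + s^2*(21*l + 4) + s*(21*l^2 - 20*l + 5)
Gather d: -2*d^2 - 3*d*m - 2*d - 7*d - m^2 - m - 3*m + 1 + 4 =-2*d^2 + d*(-3*m - 9) - m^2 - 4*m + 5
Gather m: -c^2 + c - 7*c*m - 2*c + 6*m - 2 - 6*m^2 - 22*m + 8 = -c^2 - c - 6*m^2 + m*(-7*c - 16) + 6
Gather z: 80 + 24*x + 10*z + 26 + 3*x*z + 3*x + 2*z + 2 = 27*x + z*(3*x + 12) + 108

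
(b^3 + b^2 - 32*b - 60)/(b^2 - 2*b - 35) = (b^2 - 4*b - 12)/(b - 7)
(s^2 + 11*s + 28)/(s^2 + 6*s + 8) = (s + 7)/(s + 2)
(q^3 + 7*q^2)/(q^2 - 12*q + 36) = q^2*(q + 7)/(q^2 - 12*q + 36)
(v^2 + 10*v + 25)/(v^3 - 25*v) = (v + 5)/(v*(v - 5))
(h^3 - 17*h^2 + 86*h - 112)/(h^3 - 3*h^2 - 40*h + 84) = (h - 8)/(h + 6)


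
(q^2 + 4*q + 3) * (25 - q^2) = -q^4 - 4*q^3 + 22*q^2 + 100*q + 75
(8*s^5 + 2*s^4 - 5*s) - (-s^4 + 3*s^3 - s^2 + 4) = 8*s^5 + 3*s^4 - 3*s^3 + s^2 - 5*s - 4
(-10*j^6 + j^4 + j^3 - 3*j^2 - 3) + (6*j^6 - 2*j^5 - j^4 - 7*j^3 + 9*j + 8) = -4*j^6 - 2*j^5 - 6*j^3 - 3*j^2 + 9*j + 5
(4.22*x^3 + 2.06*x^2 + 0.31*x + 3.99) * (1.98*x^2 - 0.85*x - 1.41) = 8.3556*x^5 + 0.4918*x^4 - 7.0874*x^3 + 4.7321*x^2 - 3.8286*x - 5.6259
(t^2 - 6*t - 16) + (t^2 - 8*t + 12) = 2*t^2 - 14*t - 4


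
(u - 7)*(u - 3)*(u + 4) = u^3 - 6*u^2 - 19*u + 84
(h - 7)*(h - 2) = h^2 - 9*h + 14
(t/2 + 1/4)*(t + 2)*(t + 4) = t^3/2 + 13*t^2/4 + 11*t/2 + 2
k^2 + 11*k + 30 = (k + 5)*(k + 6)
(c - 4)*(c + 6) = c^2 + 2*c - 24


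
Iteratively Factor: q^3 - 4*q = (q)*(q^2 - 4) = q*(q + 2)*(q - 2)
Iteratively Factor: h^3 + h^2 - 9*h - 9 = (h - 3)*(h^2 + 4*h + 3) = (h - 3)*(h + 3)*(h + 1)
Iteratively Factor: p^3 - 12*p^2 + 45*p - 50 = (p - 5)*(p^2 - 7*p + 10) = (p - 5)*(p - 2)*(p - 5)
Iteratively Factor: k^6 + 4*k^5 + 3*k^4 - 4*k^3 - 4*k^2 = (k)*(k^5 + 4*k^4 + 3*k^3 - 4*k^2 - 4*k) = k*(k + 2)*(k^4 + 2*k^3 - k^2 - 2*k) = k*(k - 1)*(k + 2)*(k^3 + 3*k^2 + 2*k) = k*(k - 1)*(k + 1)*(k + 2)*(k^2 + 2*k) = k*(k - 1)*(k + 1)*(k + 2)^2*(k)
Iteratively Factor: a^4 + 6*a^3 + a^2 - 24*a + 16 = (a + 4)*(a^3 + 2*a^2 - 7*a + 4) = (a - 1)*(a + 4)*(a^2 + 3*a - 4) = (a - 1)^2*(a + 4)*(a + 4)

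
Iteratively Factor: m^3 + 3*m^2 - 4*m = (m - 1)*(m^2 + 4*m) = (m - 1)*(m + 4)*(m)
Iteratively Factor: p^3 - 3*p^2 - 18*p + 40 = (p - 2)*(p^2 - p - 20) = (p - 2)*(p + 4)*(p - 5)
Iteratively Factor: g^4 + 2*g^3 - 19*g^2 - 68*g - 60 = (g + 2)*(g^3 - 19*g - 30) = (g + 2)*(g + 3)*(g^2 - 3*g - 10) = (g - 5)*(g + 2)*(g + 3)*(g + 2)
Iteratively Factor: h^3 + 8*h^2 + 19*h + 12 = (h + 1)*(h^2 + 7*h + 12) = (h + 1)*(h + 4)*(h + 3)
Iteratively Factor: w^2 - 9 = (w - 3)*(w + 3)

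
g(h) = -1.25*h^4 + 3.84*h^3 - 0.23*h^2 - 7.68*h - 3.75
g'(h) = -5.0*h^3 + 11.52*h^2 - 0.46*h - 7.68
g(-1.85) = -29.28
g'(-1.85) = 64.26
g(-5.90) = -2269.77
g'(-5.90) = 1422.94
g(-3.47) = -321.54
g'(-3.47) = 341.54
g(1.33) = -9.25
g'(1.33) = 0.32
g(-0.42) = -0.89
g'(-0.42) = -5.08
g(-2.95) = -176.34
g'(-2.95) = 222.29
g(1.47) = -9.18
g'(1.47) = 0.65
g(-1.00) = -1.39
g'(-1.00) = 9.30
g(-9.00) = -10953.87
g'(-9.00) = 4574.58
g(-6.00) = -2415.39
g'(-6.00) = 1489.80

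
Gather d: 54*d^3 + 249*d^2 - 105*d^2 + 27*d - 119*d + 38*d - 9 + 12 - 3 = 54*d^3 + 144*d^2 - 54*d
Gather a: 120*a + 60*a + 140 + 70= 180*a + 210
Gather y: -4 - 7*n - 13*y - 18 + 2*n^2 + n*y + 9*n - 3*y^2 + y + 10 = 2*n^2 + 2*n - 3*y^2 + y*(n - 12) - 12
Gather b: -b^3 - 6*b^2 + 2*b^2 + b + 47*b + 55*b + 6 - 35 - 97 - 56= -b^3 - 4*b^2 + 103*b - 182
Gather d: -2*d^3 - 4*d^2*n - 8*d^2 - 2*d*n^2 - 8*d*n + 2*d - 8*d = -2*d^3 + d^2*(-4*n - 8) + d*(-2*n^2 - 8*n - 6)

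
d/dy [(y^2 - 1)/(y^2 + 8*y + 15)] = 8*(y^2 + 4*y + 1)/(y^4 + 16*y^3 + 94*y^2 + 240*y + 225)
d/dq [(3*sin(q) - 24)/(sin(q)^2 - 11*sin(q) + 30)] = 3*(16*sin(q) + cos(q)^2 - 59)*cos(q)/(sin(q)^2 - 11*sin(q) + 30)^2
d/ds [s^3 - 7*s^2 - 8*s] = 3*s^2 - 14*s - 8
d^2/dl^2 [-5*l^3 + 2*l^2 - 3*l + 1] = 4 - 30*l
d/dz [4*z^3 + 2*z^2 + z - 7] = 12*z^2 + 4*z + 1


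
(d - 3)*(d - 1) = d^2 - 4*d + 3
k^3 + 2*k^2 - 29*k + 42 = (k - 3)*(k - 2)*(k + 7)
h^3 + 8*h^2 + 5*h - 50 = (h - 2)*(h + 5)^2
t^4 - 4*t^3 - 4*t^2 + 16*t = t*(t - 4)*(t - 2)*(t + 2)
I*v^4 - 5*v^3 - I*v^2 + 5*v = v*(v - 1)*(v + 5*I)*(I*v + I)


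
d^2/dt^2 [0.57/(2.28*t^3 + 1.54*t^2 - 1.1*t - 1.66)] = (-(7.7976*t + 1.7556)*(2.28*t^3 + 1.54*t^2 - 1.1*t - 1.66) + 0.57*(6.84*t^2 + 3.08*t - 1.1)*(13.68*t^2 + 6.16*t - 2.2))/(2.28*t^3 + 1.54*t^2 - 1.1*t - 1.66)^3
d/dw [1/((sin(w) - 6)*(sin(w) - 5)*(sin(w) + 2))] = (-3*sin(w)^2 + 18*sin(w) - 8)*cos(w)/((sin(w) - 6)^2*(sin(w) - 5)^2*(sin(w) + 2)^2)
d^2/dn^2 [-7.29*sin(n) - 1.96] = 7.29*sin(n)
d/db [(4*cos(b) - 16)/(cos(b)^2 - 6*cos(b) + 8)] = 4*sin(b)/(cos(b) - 2)^2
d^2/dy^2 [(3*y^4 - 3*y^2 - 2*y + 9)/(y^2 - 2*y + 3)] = 2*(3*y^6 - 18*y^5 + 63*y^4 - 152*y^3 + 216*y^2 - 36*y - 30)/(y^6 - 6*y^5 + 21*y^4 - 44*y^3 + 63*y^2 - 54*y + 27)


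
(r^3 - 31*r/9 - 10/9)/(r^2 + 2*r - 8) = (r^2 + 2*r + 5/9)/(r + 4)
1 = 1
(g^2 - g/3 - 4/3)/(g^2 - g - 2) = (g - 4/3)/(g - 2)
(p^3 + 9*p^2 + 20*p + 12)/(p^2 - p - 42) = (p^2 + 3*p + 2)/(p - 7)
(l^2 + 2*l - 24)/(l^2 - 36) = (l - 4)/(l - 6)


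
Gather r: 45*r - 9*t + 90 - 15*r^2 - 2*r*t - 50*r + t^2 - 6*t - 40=-15*r^2 + r*(-2*t - 5) + t^2 - 15*t + 50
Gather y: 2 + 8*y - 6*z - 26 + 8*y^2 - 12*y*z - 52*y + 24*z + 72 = 8*y^2 + y*(-12*z - 44) + 18*z + 48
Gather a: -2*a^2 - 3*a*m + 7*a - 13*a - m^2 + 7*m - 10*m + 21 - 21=-2*a^2 + a*(-3*m - 6) - m^2 - 3*m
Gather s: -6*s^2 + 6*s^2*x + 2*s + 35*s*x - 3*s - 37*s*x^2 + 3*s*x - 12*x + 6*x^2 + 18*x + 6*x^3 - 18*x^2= s^2*(6*x - 6) + s*(-37*x^2 + 38*x - 1) + 6*x^3 - 12*x^2 + 6*x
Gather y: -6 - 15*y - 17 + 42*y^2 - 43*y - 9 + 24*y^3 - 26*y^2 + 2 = 24*y^3 + 16*y^2 - 58*y - 30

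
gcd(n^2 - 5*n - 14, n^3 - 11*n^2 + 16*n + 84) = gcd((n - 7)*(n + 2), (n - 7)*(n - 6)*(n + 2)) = n^2 - 5*n - 14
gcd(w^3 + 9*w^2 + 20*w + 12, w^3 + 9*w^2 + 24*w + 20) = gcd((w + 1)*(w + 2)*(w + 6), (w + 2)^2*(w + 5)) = w + 2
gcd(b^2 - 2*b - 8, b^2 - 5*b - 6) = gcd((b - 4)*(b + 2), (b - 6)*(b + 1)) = 1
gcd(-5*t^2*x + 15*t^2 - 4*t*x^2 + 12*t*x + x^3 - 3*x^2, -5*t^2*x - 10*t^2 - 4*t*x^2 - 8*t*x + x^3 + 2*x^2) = -5*t^2 - 4*t*x + x^2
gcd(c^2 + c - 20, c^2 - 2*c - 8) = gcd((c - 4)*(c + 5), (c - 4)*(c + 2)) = c - 4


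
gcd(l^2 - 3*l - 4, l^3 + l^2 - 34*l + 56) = l - 4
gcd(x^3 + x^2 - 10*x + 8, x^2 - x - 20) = x + 4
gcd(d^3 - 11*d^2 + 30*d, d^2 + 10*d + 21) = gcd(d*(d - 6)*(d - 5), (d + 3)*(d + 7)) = 1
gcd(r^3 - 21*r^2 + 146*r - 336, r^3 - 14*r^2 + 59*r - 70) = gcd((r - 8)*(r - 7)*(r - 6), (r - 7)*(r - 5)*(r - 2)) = r - 7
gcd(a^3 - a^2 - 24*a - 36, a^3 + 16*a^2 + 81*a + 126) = a + 3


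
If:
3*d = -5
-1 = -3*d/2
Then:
No Solution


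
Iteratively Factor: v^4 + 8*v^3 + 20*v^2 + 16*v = (v + 2)*(v^3 + 6*v^2 + 8*v) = (v + 2)*(v + 4)*(v^2 + 2*v) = (v + 2)^2*(v + 4)*(v)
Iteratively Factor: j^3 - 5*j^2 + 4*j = (j)*(j^2 - 5*j + 4) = j*(j - 1)*(j - 4)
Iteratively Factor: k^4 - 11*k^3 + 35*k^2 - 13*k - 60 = (k - 3)*(k^3 - 8*k^2 + 11*k + 20) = (k - 4)*(k - 3)*(k^2 - 4*k - 5) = (k - 4)*(k - 3)*(k + 1)*(k - 5)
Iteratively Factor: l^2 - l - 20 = (l + 4)*(l - 5)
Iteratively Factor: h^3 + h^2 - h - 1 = (h + 1)*(h^2 - 1) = (h - 1)*(h + 1)*(h + 1)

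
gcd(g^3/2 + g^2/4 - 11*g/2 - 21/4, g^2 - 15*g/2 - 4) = 1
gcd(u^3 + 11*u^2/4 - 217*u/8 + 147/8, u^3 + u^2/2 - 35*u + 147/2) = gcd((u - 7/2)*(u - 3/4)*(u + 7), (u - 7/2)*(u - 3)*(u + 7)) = u^2 + 7*u/2 - 49/2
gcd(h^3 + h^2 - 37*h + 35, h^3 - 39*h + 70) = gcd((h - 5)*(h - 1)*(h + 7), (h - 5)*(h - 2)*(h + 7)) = h^2 + 2*h - 35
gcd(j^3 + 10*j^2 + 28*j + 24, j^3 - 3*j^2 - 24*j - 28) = j^2 + 4*j + 4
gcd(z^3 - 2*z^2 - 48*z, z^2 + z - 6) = 1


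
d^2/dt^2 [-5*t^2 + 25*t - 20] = -10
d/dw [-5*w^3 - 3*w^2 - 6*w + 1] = -15*w^2 - 6*w - 6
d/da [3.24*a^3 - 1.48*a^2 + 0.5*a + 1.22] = 9.72*a^2 - 2.96*a + 0.5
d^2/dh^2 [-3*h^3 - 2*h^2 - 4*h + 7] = -18*h - 4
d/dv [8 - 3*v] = -3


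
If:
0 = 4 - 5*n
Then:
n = 4/5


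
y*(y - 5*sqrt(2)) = y^2 - 5*sqrt(2)*y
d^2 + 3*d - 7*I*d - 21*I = (d + 3)*(d - 7*I)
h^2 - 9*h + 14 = (h - 7)*(h - 2)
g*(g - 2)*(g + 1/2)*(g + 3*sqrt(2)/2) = g^4 - 3*g^3/2 + 3*sqrt(2)*g^3/2 - 9*sqrt(2)*g^2/4 - g^2 - 3*sqrt(2)*g/2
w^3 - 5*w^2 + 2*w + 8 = (w - 4)*(w - 2)*(w + 1)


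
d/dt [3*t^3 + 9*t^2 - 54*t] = 9*t^2 + 18*t - 54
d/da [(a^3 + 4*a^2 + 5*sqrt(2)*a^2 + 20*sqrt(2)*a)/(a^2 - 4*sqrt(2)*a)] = (a^2 - 8*sqrt(2)*a - 36*sqrt(2) - 40)/(a^2 - 8*sqrt(2)*a + 32)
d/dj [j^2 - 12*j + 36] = 2*j - 12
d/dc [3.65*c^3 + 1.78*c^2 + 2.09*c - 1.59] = 10.95*c^2 + 3.56*c + 2.09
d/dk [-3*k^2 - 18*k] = -6*k - 18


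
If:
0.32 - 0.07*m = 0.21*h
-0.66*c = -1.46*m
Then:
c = 2.21212121212121*m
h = 1.52380952380952 - 0.333333333333333*m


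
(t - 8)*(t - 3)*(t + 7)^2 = t^4 + 3*t^3 - 81*t^2 - 203*t + 1176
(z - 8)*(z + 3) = z^2 - 5*z - 24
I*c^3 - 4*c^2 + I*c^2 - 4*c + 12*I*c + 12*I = (c - 2*I)*(c + 6*I)*(I*c + I)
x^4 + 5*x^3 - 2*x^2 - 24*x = x*(x - 2)*(x + 3)*(x + 4)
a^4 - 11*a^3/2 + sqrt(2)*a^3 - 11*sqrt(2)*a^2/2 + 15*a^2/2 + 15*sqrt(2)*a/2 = a*(a - 3)*(a - 5/2)*(a + sqrt(2))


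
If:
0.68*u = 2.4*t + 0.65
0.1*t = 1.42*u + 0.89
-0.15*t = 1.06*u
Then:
No Solution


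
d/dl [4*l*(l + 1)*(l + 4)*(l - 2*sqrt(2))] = 16*l^3 - 24*sqrt(2)*l^2 + 60*l^2 - 80*sqrt(2)*l + 32*l - 32*sqrt(2)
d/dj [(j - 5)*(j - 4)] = 2*j - 9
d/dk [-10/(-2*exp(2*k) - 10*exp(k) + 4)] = (-10*exp(k) - 25)*exp(k)/(exp(2*k) + 5*exp(k) - 2)^2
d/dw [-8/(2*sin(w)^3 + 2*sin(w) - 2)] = 4*(3*sin(w)^2 + 1)*cos(w)/(sin(w)^3 + sin(w) - 1)^2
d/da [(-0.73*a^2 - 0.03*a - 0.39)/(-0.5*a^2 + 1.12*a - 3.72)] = (-0.8326*a^2 + 5.0412*a + 0.5484)/(0.25*a^4 - 1.12*a^3 + 4.9744*a^2 - 8.3328*a + 13.8384)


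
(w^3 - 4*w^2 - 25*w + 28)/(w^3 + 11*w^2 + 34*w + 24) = (w^2 - 8*w + 7)/(w^2 + 7*w + 6)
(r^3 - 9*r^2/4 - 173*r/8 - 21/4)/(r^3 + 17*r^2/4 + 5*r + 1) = (r^2 - 5*r/2 - 21)/(r^2 + 4*r + 4)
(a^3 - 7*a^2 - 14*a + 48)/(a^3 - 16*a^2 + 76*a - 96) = (a + 3)/(a - 6)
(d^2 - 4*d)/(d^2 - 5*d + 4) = d/(d - 1)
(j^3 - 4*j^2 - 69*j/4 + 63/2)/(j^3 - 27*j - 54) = (j^2 + 2*j - 21/4)/(j^2 + 6*j + 9)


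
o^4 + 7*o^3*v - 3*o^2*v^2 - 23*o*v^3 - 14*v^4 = (o - 2*v)*(o + v)^2*(o + 7*v)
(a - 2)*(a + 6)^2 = a^3 + 10*a^2 + 12*a - 72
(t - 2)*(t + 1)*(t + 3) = t^3 + 2*t^2 - 5*t - 6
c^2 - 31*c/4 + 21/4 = (c - 7)*(c - 3/4)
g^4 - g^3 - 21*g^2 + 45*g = g*(g - 3)^2*(g + 5)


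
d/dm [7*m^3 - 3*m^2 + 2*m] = 21*m^2 - 6*m + 2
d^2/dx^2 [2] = 0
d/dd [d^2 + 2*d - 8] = 2*d + 2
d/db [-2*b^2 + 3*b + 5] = 3 - 4*b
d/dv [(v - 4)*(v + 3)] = 2*v - 1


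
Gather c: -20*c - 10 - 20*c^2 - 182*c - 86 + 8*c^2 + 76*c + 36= -12*c^2 - 126*c - 60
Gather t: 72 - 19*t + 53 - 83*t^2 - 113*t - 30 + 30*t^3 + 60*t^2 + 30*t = 30*t^3 - 23*t^2 - 102*t + 95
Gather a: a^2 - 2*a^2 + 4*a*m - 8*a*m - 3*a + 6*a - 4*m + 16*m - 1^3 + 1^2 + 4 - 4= -a^2 + a*(3 - 4*m) + 12*m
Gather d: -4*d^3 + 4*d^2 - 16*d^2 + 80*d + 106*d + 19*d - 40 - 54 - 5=-4*d^3 - 12*d^2 + 205*d - 99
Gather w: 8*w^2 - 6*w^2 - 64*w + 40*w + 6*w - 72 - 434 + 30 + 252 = 2*w^2 - 18*w - 224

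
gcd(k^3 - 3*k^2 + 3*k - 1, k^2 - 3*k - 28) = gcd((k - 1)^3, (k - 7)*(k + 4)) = 1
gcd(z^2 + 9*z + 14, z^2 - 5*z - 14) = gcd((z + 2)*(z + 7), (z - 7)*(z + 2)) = z + 2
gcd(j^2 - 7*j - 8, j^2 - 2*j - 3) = j + 1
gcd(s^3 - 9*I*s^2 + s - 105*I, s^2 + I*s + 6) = s + 3*I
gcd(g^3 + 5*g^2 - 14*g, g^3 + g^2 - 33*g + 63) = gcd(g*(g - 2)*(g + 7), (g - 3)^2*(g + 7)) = g + 7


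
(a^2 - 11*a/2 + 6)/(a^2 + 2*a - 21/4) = 2*(a - 4)/(2*a + 7)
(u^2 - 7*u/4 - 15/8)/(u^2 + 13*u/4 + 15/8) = (2*u - 5)/(2*u + 5)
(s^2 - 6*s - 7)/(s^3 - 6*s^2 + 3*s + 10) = (s - 7)/(s^2 - 7*s + 10)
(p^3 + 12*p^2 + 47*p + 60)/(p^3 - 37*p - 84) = (p + 5)/(p - 7)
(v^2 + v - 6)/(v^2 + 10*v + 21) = (v - 2)/(v + 7)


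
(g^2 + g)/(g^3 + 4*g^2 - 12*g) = (g + 1)/(g^2 + 4*g - 12)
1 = 1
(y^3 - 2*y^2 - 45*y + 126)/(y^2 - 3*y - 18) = (y^2 + 4*y - 21)/(y + 3)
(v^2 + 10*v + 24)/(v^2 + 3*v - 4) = (v + 6)/(v - 1)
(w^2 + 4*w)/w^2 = (w + 4)/w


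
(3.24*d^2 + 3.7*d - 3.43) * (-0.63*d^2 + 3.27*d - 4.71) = -2.0412*d^4 + 8.2638*d^3 - 1.0005*d^2 - 28.6431*d + 16.1553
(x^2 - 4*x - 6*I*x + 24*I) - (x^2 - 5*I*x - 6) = -4*x - I*x + 6 + 24*I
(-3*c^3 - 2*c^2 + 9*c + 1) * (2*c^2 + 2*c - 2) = -6*c^5 - 10*c^4 + 20*c^3 + 24*c^2 - 16*c - 2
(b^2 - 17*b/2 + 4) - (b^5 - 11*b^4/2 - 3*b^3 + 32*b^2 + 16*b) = -b^5 + 11*b^4/2 + 3*b^3 - 31*b^2 - 49*b/2 + 4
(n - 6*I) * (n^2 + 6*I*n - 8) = n^3 + 28*n + 48*I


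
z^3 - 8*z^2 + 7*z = z*(z - 7)*(z - 1)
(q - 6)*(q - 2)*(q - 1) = q^3 - 9*q^2 + 20*q - 12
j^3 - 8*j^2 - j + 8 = (j - 8)*(j - 1)*(j + 1)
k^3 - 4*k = k*(k - 2)*(k + 2)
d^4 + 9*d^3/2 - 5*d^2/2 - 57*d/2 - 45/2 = (d - 5/2)*(d + 1)*(d + 3)^2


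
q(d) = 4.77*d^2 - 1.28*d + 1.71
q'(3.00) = 27.34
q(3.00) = 40.80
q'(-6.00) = -58.52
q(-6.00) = 181.11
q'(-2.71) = -27.13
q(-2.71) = 40.21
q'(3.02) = 27.53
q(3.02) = 41.35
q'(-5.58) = -54.51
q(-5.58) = 157.37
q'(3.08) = 28.10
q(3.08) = 43.02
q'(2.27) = 20.38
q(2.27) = 23.38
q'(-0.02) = -1.47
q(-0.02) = 1.74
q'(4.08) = 37.64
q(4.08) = 75.89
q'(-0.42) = -5.29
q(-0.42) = 3.09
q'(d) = 9.54*d - 1.28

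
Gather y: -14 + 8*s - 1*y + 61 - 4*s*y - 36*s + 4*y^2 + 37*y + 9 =-28*s + 4*y^2 + y*(36 - 4*s) + 56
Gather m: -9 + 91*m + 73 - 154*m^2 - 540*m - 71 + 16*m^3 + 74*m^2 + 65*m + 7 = 16*m^3 - 80*m^2 - 384*m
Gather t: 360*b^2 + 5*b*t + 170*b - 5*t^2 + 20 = 360*b^2 + 5*b*t + 170*b - 5*t^2 + 20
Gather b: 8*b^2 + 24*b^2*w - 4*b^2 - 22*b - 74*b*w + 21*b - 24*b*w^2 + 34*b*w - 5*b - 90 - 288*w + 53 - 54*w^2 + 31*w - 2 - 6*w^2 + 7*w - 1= b^2*(24*w + 4) + b*(-24*w^2 - 40*w - 6) - 60*w^2 - 250*w - 40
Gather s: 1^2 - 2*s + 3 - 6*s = 4 - 8*s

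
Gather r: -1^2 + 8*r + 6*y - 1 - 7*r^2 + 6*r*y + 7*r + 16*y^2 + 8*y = -7*r^2 + r*(6*y + 15) + 16*y^2 + 14*y - 2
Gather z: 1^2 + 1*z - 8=z - 7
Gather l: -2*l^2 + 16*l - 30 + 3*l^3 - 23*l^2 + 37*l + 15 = 3*l^3 - 25*l^2 + 53*l - 15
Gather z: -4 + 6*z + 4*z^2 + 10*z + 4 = 4*z^2 + 16*z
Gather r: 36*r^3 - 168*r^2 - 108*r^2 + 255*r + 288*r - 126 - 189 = 36*r^3 - 276*r^2 + 543*r - 315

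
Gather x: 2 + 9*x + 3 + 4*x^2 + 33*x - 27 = 4*x^2 + 42*x - 22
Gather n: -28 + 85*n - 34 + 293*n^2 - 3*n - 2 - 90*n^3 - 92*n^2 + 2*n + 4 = -90*n^3 + 201*n^2 + 84*n - 60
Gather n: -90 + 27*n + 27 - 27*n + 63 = 0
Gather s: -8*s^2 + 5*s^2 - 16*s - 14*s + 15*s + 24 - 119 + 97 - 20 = -3*s^2 - 15*s - 18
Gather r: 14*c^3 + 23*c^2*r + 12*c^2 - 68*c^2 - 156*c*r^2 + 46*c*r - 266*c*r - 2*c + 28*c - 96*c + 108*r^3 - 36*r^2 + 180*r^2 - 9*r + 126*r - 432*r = 14*c^3 - 56*c^2 - 70*c + 108*r^3 + r^2*(144 - 156*c) + r*(23*c^2 - 220*c - 315)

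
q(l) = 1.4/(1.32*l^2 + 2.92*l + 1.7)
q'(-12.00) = 0.00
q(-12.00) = 0.01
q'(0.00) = -1.41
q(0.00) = 0.82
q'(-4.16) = 0.07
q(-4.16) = 0.11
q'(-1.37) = 31.10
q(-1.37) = 7.90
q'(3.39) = -0.02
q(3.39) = 0.05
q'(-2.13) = 1.75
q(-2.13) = 0.95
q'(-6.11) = 0.02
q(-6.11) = 0.04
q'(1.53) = -0.11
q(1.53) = 0.15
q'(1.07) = -0.20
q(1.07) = 0.22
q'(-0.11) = -1.89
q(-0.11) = 1.00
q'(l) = 1.4*(-2.64*l - 2.92)/(1.32*l^2 + 2.92*l + 1.7)^2 = (-3.696*l - 4.088)/(1.32*l^2 + 2.92*l + 1.7)^2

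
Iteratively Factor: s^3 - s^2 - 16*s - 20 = (s - 5)*(s^2 + 4*s + 4) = (s - 5)*(s + 2)*(s + 2)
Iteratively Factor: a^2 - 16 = (a - 4)*(a + 4)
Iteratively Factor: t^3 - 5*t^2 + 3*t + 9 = (t + 1)*(t^2 - 6*t + 9) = (t - 3)*(t + 1)*(t - 3)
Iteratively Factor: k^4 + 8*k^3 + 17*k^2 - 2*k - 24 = (k + 2)*(k^3 + 6*k^2 + 5*k - 12) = (k - 1)*(k + 2)*(k^2 + 7*k + 12) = (k - 1)*(k + 2)*(k + 4)*(k + 3)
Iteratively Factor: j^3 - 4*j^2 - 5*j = (j)*(j^2 - 4*j - 5) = j*(j - 5)*(j + 1)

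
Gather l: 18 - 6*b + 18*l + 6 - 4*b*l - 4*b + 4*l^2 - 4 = -10*b + 4*l^2 + l*(18 - 4*b) + 20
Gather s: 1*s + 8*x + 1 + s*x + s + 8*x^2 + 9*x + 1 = s*(x + 2) + 8*x^2 + 17*x + 2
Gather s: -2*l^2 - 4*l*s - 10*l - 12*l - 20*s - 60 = -2*l^2 - 22*l + s*(-4*l - 20) - 60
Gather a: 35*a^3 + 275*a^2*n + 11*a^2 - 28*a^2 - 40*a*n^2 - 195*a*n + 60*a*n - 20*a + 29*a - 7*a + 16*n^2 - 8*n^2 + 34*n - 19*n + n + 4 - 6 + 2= 35*a^3 + a^2*(275*n - 17) + a*(-40*n^2 - 135*n + 2) + 8*n^2 + 16*n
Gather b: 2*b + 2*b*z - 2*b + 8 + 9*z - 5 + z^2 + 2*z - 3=2*b*z + z^2 + 11*z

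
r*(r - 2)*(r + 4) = r^3 + 2*r^2 - 8*r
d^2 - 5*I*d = d*(d - 5*I)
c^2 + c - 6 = (c - 2)*(c + 3)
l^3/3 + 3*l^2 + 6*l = l*(l/3 + 1)*(l + 6)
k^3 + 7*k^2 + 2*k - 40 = (k - 2)*(k + 4)*(k + 5)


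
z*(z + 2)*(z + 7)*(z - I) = z^4 + 9*z^3 - I*z^3 + 14*z^2 - 9*I*z^2 - 14*I*z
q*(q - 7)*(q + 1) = q^3 - 6*q^2 - 7*q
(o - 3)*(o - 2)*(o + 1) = o^3 - 4*o^2 + o + 6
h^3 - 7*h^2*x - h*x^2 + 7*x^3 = (h - 7*x)*(h - x)*(h + x)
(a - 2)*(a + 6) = a^2 + 4*a - 12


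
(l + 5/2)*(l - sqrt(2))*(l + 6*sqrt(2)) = l^3 + 5*l^2/2 + 5*sqrt(2)*l^2 - 12*l + 25*sqrt(2)*l/2 - 30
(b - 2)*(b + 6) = b^2 + 4*b - 12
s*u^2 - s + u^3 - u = (s + u)*(u - 1)*(u + 1)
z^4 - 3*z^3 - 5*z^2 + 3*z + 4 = (z - 4)*(z - 1)*(z + 1)^2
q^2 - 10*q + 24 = (q - 6)*(q - 4)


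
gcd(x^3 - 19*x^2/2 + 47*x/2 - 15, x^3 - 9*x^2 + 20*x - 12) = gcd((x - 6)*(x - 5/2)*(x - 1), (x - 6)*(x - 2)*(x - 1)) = x^2 - 7*x + 6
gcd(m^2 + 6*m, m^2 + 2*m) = m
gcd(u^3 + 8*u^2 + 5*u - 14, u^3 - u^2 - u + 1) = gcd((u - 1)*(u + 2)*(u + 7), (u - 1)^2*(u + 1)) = u - 1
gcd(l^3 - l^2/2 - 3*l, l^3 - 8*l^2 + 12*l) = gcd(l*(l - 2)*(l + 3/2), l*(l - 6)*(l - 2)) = l^2 - 2*l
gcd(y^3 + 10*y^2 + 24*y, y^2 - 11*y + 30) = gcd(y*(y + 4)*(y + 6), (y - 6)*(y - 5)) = 1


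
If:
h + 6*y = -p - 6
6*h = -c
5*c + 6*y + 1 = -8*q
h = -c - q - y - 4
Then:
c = -6*y/5 - 93/5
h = y/5 + 31/10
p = -31*y/5 - 91/10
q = 23/2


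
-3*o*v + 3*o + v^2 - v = (-3*o + v)*(v - 1)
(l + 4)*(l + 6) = l^2 + 10*l + 24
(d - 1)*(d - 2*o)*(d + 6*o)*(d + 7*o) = d^4 + 11*d^3*o - d^3 + 16*d^2*o^2 - 11*d^2*o - 84*d*o^3 - 16*d*o^2 + 84*o^3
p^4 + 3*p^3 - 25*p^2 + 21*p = p*(p - 3)*(p - 1)*(p + 7)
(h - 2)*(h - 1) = h^2 - 3*h + 2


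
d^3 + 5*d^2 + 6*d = d*(d + 2)*(d + 3)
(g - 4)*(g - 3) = g^2 - 7*g + 12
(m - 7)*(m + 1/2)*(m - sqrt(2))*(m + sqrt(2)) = m^4 - 13*m^3/2 - 11*m^2/2 + 13*m + 7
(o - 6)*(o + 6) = o^2 - 36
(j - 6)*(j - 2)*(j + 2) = j^3 - 6*j^2 - 4*j + 24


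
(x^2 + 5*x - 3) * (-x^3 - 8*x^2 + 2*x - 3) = -x^5 - 13*x^4 - 35*x^3 + 31*x^2 - 21*x + 9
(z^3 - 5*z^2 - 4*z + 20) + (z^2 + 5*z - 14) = z^3 - 4*z^2 + z + 6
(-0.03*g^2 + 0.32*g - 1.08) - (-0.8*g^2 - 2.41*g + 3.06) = 0.77*g^2 + 2.73*g - 4.14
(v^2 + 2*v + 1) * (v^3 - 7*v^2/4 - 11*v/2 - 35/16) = v^5 + v^4/4 - 8*v^3 - 239*v^2/16 - 79*v/8 - 35/16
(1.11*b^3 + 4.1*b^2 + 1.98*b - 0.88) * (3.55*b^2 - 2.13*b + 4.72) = 3.9405*b^5 + 12.1907*b^4 + 3.5352*b^3 + 12.0106*b^2 + 11.22*b - 4.1536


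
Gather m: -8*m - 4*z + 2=-8*m - 4*z + 2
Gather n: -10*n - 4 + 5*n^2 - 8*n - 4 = 5*n^2 - 18*n - 8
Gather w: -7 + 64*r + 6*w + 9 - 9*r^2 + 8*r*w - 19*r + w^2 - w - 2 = -9*r^2 + 45*r + w^2 + w*(8*r + 5)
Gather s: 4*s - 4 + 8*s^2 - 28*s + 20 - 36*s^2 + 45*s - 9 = -28*s^2 + 21*s + 7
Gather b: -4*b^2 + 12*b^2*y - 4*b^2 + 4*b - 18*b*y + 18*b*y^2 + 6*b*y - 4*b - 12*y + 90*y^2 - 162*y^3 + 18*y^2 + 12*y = b^2*(12*y - 8) + b*(18*y^2 - 12*y) - 162*y^3 + 108*y^2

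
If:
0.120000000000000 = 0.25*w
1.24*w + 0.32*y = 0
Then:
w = 0.48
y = -1.86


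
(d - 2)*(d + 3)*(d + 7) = d^3 + 8*d^2 + d - 42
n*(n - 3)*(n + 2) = n^3 - n^2 - 6*n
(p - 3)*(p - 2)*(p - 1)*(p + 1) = p^4 - 5*p^3 + 5*p^2 + 5*p - 6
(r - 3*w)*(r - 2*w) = r^2 - 5*r*w + 6*w^2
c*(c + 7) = c^2 + 7*c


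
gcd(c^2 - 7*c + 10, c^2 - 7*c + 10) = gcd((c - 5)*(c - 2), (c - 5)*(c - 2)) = c^2 - 7*c + 10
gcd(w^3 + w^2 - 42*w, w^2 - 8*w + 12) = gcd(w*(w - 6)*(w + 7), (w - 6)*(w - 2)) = w - 6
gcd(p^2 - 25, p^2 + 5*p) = p + 5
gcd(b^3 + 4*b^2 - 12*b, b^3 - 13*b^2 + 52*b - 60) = b - 2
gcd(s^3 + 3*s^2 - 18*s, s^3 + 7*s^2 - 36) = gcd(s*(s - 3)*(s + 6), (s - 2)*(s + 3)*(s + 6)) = s + 6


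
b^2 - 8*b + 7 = (b - 7)*(b - 1)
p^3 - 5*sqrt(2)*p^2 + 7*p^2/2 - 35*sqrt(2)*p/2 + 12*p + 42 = (p + 7/2)*(p - 3*sqrt(2))*(p - 2*sqrt(2))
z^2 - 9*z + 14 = (z - 7)*(z - 2)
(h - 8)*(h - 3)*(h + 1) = h^3 - 10*h^2 + 13*h + 24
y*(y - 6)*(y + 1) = y^3 - 5*y^2 - 6*y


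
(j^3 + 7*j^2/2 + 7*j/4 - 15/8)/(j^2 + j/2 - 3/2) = (j^2 + 2*j - 5/4)/(j - 1)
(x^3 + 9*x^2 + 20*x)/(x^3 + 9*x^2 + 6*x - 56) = x*(x + 5)/(x^2 + 5*x - 14)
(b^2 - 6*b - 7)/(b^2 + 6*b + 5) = (b - 7)/(b + 5)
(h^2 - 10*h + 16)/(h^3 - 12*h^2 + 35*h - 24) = (h - 2)/(h^2 - 4*h + 3)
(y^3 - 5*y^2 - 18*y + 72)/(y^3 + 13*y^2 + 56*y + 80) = (y^2 - 9*y + 18)/(y^2 + 9*y + 20)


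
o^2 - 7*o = o*(o - 7)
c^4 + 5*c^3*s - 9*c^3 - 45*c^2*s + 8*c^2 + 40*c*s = c*(c - 8)*(c - 1)*(c + 5*s)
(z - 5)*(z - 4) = z^2 - 9*z + 20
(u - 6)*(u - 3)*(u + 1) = u^3 - 8*u^2 + 9*u + 18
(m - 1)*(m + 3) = m^2 + 2*m - 3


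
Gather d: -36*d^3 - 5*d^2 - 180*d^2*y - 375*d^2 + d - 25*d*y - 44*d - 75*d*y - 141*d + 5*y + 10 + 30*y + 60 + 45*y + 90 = -36*d^3 + d^2*(-180*y - 380) + d*(-100*y - 184) + 80*y + 160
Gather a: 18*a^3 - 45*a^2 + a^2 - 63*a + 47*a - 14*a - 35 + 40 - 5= 18*a^3 - 44*a^2 - 30*a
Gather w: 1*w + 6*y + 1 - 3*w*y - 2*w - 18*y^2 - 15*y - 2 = w*(-3*y - 1) - 18*y^2 - 9*y - 1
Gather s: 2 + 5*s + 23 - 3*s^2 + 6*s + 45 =-3*s^2 + 11*s + 70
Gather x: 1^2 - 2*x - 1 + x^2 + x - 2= x^2 - x - 2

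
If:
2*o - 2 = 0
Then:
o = 1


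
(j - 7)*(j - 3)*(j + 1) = j^3 - 9*j^2 + 11*j + 21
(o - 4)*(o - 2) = o^2 - 6*o + 8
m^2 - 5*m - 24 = (m - 8)*(m + 3)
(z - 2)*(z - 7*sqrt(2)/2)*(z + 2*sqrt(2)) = z^3 - 3*sqrt(2)*z^2/2 - 2*z^2 - 14*z + 3*sqrt(2)*z + 28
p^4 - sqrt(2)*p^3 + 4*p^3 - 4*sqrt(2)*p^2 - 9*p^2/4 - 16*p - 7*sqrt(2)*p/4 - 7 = (p + 1/2)*(p + 7/2)*(p - 2*sqrt(2))*(p + sqrt(2))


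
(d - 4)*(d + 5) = d^2 + d - 20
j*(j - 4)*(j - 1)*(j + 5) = j^4 - 21*j^2 + 20*j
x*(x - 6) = x^2 - 6*x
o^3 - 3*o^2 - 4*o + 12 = (o - 3)*(o - 2)*(o + 2)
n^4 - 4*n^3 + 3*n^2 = n^2*(n - 3)*(n - 1)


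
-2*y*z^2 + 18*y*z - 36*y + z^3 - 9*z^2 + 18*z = (-2*y + z)*(z - 6)*(z - 3)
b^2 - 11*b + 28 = (b - 7)*(b - 4)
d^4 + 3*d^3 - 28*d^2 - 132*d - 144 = (d - 6)*(d + 2)*(d + 3)*(d + 4)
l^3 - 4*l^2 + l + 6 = (l - 3)*(l - 2)*(l + 1)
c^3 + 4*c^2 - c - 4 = (c - 1)*(c + 1)*(c + 4)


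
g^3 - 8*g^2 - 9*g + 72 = (g - 8)*(g - 3)*(g + 3)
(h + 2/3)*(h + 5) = h^2 + 17*h/3 + 10/3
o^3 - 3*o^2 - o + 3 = (o - 3)*(o - 1)*(o + 1)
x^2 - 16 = (x - 4)*(x + 4)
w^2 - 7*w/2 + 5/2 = (w - 5/2)*(w - 1)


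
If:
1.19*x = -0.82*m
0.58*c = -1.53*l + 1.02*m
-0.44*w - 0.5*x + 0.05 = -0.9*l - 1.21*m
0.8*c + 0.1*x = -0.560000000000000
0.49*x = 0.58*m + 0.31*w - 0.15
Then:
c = -0.70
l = 0.25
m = -0.02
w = 0.55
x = 0.02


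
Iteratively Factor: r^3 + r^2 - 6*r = (r)*(r^2 + r - 6) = r*(r + 3)*(r - 2)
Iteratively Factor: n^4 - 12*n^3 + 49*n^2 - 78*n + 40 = (n - 1)*(n^3 - 11*n^2 + 38*n - 40) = (n - 5)*(n - 1)*(n^2 - 6*n + 8) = (n - 5)*(n - 4)*(n - 1)*(n - 2)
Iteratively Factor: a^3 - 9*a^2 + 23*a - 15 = (a - 1)*(a^2 - 8*a + 15) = (a - 5)*(a - 1)*(a - 3)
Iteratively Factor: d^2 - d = (d - 1)*(d)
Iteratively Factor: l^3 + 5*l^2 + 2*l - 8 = (l - 1)*(l^2 + 6*l + 8) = (l - 1)*(l + 2)*(l + 4)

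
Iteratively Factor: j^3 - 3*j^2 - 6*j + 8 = (j - 1)*(j^2 - 2*j - 8) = (j - 4)*(j - 1)*(j + 2)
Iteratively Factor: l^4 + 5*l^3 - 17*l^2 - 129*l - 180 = (l + 3)*(l^3 + 2*l^2 - 23*l - 60) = (l + 3)*(l + 4)*(l^2 - 2*l - 15) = (l + 3)^2*(l + 4)*(l - 5)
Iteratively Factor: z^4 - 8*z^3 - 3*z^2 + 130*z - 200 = (z + 4)*(z^3 - 12*z^2 + 45*z - 50) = (z - 5)*(z + 4)*(z^2 - 7*z + 10) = (z - 5)*(z - 2)*(z + 4)*(z - 5)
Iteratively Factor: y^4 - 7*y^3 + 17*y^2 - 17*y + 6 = (y - 3)*(y^3 - 4*y^2 + 5*y - 2) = (y - 3)*(y - 1)*(y^2 - 3*y + 2) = (y - 3)*(y - 2)*(y - 1)*(y - 1)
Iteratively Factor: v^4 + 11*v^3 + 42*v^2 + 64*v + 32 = (v + 4)*(v^3 + 7*v^2 + 14*v + 8) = (v + 4)^2*(v^2 + 3*v + 2) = (v + 1)*(v + 4)^2*(v + 2)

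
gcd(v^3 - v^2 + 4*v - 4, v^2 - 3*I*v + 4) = 1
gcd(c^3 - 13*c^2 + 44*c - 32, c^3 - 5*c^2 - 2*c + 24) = c - 4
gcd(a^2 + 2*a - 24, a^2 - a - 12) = a - 4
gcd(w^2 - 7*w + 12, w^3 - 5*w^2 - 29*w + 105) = w - 3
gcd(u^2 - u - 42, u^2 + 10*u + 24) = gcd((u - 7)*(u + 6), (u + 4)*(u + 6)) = u + 6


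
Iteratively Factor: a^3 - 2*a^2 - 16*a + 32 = (a + 4)*(a^2 - 6*a + 8) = (a - 2)*(a + 4)*(a - 4)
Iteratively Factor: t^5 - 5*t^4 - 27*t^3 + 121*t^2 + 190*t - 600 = (t + 4)*(t^4 - 9*t^3 + 9*t^2 + 85*t - 150) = (t + 3)*(t + 4)*(t^3 - 12*t^2 + 45*t - 50) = (t - 2)*(t + 3)*(t + 4)*(t^2 - 10*t + 25) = (t - 5)*(t - 2)*(t + 3)*(t + 4)*(t - 5)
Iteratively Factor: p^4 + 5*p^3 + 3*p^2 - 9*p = (p)*(p^3 + 5*p^2 + 3*p - 9) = p*(p + 3)*(p^2 + 2*p - 3) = p*(p - 1)*(p + 3)*(p + 3)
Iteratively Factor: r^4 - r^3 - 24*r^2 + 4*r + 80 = (r - 2)*(r^3 + r^2 - 22*r - 40) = (r - 2)*(r + 2)*(r^2 - r - 20) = (r - 2)*(r + 2)*(r + 4)*(r - 5)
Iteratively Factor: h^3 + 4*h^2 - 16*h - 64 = (h + 4)*(h^2 - 16) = (h - 4)*(h + 4)*(h + 4)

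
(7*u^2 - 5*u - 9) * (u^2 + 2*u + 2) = 7*u^4 + 9*u^3 - 5*u^2 - 28*u - 18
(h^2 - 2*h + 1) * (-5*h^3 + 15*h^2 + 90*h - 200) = -5*h^5 + 25*h^4 + 55*h^3 - 365*h^2 + 490*h - 200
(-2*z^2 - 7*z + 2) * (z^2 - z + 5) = -2*z^4 - 5*z^3 - z^2 - 37*z + 10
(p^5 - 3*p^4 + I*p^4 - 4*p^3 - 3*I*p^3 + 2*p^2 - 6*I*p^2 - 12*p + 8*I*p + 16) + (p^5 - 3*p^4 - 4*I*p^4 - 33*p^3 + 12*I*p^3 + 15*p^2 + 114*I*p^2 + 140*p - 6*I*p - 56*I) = 2*p^5 - 6*p^4 - 3*I*p^4 - 37*p^3 + 9*I*p^3 + 17*p^2 + 108*I*p^2 + 128*p + 2*I*p + 16 - 56*I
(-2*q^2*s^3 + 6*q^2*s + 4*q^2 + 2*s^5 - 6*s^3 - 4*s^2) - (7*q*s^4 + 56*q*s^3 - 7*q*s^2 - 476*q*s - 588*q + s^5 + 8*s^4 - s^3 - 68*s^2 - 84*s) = -2*q^2*s^3 + 6*q^2*s + 4*q^2 - 7*q*s^4 - 56*q*s^3 + 7*q*s^2 + 476*q*s + 588*q + s^5 - 8*s^4 - 5*s^3 + 64*s^2 + 84*s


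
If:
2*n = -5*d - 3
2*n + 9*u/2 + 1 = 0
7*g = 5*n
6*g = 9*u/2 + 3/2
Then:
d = -139/220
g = 5/88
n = 7/88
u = -17/66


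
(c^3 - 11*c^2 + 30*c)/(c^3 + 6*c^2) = (c^2 - 11*c + 30)/(c*(c + 6))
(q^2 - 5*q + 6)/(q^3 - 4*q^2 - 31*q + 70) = (q - 3)/(q^2 - 2*q - 35)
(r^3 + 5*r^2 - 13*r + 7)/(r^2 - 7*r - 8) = (-r^3 - 5*r^2 + 13*r - 7)/(-r^2 + 7*r + 8)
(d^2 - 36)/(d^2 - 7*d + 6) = (d + 6)/(d - 1)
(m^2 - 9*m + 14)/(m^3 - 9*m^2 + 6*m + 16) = (m - 7)/(m^2 - 7*m - 8)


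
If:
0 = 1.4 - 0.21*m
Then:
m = 6.67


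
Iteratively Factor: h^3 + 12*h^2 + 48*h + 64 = (h + 4)*(h^2 + 8*h + 16) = (h + 4)^2*(h + 4)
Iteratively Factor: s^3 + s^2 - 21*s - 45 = (s + 3)*(s^2 - 2*s - 15) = (s + 3)^2*(s - 5)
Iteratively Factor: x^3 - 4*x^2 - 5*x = (x + 1)*(x^2 - 5*x) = (x - 5)*(x + 1)*(x)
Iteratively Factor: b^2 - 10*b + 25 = (b - 5)*(b - 5)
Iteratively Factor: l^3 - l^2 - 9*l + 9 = (l + 3)*(l^2 - 4*l + 3) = (l - 1)*(l + 3)*(l - 3)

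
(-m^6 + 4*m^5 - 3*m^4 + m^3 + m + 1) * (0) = 0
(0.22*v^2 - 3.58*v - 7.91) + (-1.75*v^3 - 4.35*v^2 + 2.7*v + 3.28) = -1.75*v^3 - 4.13*v^2 - 0.88*v - 4.63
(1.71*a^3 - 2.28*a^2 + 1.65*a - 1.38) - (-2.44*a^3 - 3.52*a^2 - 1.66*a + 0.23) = 4.15*a^3 + 1.24*a^2 + 3.31*a - 1.61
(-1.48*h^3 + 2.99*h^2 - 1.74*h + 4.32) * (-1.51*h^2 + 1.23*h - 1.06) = 2.2348*h^5 - 6.3353*h^4 + 7.8739*h^3 - 11.8328*h^2 + 7.158*h - 4.5792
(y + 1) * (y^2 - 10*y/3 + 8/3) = y^3 - 7*y^2/3 - 2*y/3 + 8/3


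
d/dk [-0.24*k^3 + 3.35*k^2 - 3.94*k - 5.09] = -0.72*k^2 + 6.7*k - 3.94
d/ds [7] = 0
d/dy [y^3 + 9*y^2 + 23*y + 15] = 3*y^2 + 18*y + 23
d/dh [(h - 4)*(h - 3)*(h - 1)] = 3*h^2 - 16*h + 19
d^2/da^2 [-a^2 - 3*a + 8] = -2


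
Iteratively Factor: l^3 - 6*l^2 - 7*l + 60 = (l - 4)*(l^2 - 2*l - 15) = (l - 4)*(l + 3)*(l - 5)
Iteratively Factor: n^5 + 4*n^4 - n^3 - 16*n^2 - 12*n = (n + 3)*(n^4 + n^3 - 4*n^2 - 4*n) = (n + 1)*(n + 3)*(n^3 - 4*n) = (n - 2)*(n + 1)*(n + 3)*(n^2 + 2*n) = n*(n - 2)*(n + 1)*(n + 3)*(n + 2)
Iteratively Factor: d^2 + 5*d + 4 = (d + 1)*(d + 4)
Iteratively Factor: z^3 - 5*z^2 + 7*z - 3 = (z - 1)*(z^2 - 4*z + 3) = (z - 3)*(z - 1)*(z - 1)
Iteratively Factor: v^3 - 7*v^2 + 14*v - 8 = (v - 2)*(v^2 - 5*v + 4) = (v - 2)*(v - 1)*(v - 4)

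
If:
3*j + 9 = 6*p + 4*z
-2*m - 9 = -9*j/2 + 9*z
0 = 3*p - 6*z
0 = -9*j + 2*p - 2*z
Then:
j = 3/23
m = -315/46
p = 27/23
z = 27/46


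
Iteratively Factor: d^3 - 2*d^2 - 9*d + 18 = (d + 3)*(d^2 - 5*d + 6) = (d - 2)*(d + 3)*(d - 3)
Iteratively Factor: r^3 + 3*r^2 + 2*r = (r)*(r^2 + 3*r + 2) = r*(r + 2)*(r + 1)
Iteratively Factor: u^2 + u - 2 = (u + 2)*(u - 1)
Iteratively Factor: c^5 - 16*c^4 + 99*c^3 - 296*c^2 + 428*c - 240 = (c - 3)*(c^4 - 13*c^3 + 60*c^2 - 116*c + 80) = (c - 3)*(c - 2)*(c^3 - 11*c^2 + 38*c - 40) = (c - 5)*(c - 3)*(c - 2)*(c^2 - 6*c + 8) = (c - 5)*(c - 4)*(c - 3)*(c - 2)*(c - 2)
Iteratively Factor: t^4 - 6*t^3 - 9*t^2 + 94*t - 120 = (t - 3)*(t^3 - 3*t^2 - 18*t + 40) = (t - 3)*(t - 2)*(t^2 - t - 20) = (t - 3)*(t - 2)*(t + 4)*(t - 5)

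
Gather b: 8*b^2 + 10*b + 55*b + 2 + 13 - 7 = 8*b^2 + 65*b + 8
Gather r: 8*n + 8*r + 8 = 8*n + 8*r + 8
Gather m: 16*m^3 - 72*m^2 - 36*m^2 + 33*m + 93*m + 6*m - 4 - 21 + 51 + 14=16*m^3 - 108*m^2 + 132*m + 40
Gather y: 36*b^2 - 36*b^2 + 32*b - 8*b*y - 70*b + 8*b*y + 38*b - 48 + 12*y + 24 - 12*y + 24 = 0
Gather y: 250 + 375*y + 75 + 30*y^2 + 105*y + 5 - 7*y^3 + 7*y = -7*y^3 + 30*y^2 + 487*y + 330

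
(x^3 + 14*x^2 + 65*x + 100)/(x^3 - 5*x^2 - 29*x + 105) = (x^2 + 9*x + 20)/(x^2 - 10*x + 21)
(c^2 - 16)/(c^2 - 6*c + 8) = (c + 4)/(c - 2)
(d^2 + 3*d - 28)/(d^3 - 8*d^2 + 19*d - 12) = (d + 7)/(d^2 - 4*d + 3)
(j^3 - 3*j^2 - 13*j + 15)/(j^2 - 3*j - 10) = (j^2 + 2*j - 3)/(j + 2)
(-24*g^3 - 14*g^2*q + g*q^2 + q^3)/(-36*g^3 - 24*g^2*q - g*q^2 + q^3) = (-4*g + q)/(-6*g + q)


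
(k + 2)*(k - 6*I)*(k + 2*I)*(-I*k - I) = -I*k^4 - 4*k^3 - 3*I*k^3 - 12*k^2 - 14*I*k^2 - 8*k - 36*I*k - 24*I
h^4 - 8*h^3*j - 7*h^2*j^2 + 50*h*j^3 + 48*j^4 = (h - 8*j)*(h - 3*j)*(h + j)*(h + 2*j)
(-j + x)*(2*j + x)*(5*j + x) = -10*j^3 + 3*j^2*x + 6*j*x^2 + x^3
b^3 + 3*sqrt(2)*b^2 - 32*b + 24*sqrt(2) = (b - 2*sqrt(2))*(b - sqrt(2))*(b + 6*sqrt(2))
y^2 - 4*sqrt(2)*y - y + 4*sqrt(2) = (y - 1)*(y - 4*sqrt(2))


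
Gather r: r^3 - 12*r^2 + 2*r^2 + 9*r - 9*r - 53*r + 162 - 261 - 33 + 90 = r^3 - 10*r^2 - 53*r - 42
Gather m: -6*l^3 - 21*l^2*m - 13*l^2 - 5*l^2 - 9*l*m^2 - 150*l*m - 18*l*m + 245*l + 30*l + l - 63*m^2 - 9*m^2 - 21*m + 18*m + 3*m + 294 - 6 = -6*l^3 - 18*l^2 + 276*l + m^2*(-9*l - 72) + m*(-21*l^2 - 168*l) + 288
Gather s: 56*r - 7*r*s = -7*r*s + 56*r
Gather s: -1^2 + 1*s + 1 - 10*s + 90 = 90 - 9*s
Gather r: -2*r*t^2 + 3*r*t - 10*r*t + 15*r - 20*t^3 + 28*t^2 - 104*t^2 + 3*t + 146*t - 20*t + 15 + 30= r*(-2*t^2 - 7*t + 15) - 20*t^3 - 76*t^2 + 129*t + 45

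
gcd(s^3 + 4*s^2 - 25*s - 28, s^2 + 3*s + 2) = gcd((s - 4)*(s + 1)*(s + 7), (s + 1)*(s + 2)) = s + 1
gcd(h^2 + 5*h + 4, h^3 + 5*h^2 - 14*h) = 1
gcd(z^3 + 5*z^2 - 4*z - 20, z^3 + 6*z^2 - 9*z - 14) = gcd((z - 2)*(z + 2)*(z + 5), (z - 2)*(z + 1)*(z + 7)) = z - 2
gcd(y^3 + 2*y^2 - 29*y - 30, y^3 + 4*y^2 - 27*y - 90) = y^2 + y - 30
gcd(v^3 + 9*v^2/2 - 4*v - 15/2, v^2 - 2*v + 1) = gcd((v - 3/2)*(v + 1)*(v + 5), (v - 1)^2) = 1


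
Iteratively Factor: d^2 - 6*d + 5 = (d - 5)*(d - 1)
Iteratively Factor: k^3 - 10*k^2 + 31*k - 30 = (k - 3)*(k^2 - 7*k + 10) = (k - 3)*(k - 2)*(k - 5)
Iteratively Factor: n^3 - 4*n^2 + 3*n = (n)*(n^2 - 4*n + 3) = n*(n - 1)*(n - 3)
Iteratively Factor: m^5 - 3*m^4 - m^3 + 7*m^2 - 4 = (m + 1)*(m^4 - 4*m^3 + 3*m^2 + 4*m - 4) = (m + 1)^2*(m^3 - 5*m^2 + 8*m - 4) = (m - 2)*(m + 1)^2*(m^2 - 3*m + 2) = (m - 2)*(m - 1)*(m + 1)^2*(m - 2)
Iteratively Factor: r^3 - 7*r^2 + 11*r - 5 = (r - 1)*(r^2 - 6*r + 5) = (r - 1)^2*(r - 5)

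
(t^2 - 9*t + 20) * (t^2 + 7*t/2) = t^4 - 11*t^3/2 - 23*t^2/2 + 70*t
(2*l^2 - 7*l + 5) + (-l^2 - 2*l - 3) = l^2 - 9*l + 2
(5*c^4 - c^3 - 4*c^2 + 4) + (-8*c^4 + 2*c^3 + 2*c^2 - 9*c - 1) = -3*c^4 + c^3 - 2*c^2 - 9*c + 3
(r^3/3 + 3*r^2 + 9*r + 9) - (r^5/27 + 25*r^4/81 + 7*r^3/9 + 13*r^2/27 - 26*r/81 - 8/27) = -r^5/27 - 25*r^4/81 - 4*r^3/9 + 68*r^2/27 + 755*r/81 + 251/27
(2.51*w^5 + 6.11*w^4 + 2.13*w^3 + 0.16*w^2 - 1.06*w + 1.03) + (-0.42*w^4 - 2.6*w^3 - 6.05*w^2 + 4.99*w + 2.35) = 2.51*w^5 + 5.69*w^4 - 0.47*w^3 - 5.89*w^2 + 3.93*w + 3.38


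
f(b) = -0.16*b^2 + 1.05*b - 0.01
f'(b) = 1.05 - 0.32*b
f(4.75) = 1.37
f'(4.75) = -0.47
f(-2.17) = -3.04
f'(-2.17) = 1.74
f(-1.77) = -2.37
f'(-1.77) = 1.62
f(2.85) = 1.68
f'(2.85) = 0.14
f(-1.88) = -2.55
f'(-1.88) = 1.65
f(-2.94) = -4.48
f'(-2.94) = 1.99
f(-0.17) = -0.19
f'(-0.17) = 1.10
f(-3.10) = -4.80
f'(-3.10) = 2.04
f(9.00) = -3.52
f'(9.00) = -1.83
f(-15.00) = -51.76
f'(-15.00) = 5.85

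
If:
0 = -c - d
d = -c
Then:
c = -d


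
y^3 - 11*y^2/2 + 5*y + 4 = (y - 4)*(y - 2)*(y + 1/2)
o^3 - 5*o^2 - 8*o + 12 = (o - 6)*(o - 1)*(o + 2)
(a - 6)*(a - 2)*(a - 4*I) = a^3 - 8*a^2 - 4*I*a^2 + 12*a + 32*I*a - 48*I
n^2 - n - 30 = (n - 6)*(n + 5)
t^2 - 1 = (t - 1)*(t + 1)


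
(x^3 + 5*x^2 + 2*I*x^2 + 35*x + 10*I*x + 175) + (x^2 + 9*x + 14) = x^3 + 6*x^2 + 2*I*x^2 + 44*x + 10*I*x + 189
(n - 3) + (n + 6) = 2*n + 3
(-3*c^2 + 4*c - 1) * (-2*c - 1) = 6*c^3 - 5*c^2 - 2*c + 1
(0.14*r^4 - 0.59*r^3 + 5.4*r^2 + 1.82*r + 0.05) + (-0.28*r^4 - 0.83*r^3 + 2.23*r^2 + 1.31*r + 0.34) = -0.14*r^4 - 1.42*r^3 + 7.63*r^2 + 3.13*r + 0.39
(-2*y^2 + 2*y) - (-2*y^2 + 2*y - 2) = 2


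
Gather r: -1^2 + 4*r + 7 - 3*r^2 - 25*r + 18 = -3*r^2 - 21*r + 24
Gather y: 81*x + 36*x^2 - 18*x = 36*x^2 + 63*x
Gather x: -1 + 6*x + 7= 6*x + 6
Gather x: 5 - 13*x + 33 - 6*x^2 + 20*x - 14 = -6*x^2 + 7*x + 24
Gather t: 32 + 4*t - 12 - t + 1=3*t + 21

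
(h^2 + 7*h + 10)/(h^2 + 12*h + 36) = (h^2 + 7*h + 10)/(h^2 + 12*h + 36)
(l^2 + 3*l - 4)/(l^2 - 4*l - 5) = (-l^2 - 3*l + 4)/(-l^2 + 4*l + 5)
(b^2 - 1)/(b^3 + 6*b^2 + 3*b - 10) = (b + 1)/(b^2 + 7*b + 10)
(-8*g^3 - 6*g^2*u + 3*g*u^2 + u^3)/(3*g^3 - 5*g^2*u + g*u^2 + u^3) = (-8*g^3 - 6*g^2*u + 3*g*u^2 + u^3)/(3*g^3 - 5*g^2*u + g*u^2 + u^3)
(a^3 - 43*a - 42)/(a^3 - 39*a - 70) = (-a^3 + 43*a + 42)/(-a^3 + 39*a + 70)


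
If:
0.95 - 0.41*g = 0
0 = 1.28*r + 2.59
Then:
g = 2.32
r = -2.02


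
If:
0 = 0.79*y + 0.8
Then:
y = -1.01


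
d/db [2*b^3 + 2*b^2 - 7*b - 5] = 6*b^2 + 4*b - 7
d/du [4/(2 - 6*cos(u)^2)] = -24*sin(2*u)/(3*cos(2*u) + 1)^2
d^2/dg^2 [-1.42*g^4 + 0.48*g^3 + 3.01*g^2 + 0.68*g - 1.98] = -17.04*g^2 + 2.88*g + 6.02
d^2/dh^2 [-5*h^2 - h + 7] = -10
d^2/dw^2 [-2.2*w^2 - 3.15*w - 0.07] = -4.40000000000000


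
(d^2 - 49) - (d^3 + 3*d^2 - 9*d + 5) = -d^3 - 2*d^2 + 9*d - 54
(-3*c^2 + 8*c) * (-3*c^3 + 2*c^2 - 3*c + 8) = 9*c^5 - 30*c^4 + 25*c^3 - 48*c^2 + 64*c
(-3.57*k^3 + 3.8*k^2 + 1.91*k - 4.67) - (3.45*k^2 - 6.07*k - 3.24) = -3.57*k^3 + 0.35*k^2 + 7.98*k - 1.43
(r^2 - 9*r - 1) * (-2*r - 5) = -2*r^3 + 13*r^2 + 47*r + 5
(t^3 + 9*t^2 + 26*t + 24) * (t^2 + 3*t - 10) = t^5 + 12*t^4 + 43*t^3 + 12*t^2 - 188*t - 240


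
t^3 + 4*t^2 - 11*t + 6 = (t - 1)^2*(t + 6)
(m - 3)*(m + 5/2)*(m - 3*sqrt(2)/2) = m^3 - 3*sqrt(2)*m^2/2 - m^2/2 - 15*m/2 + 3*sqrt(2)*m/4 + 45*sqrt(2)/4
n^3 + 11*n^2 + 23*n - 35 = (n - 1)*(n + 5)*(n + 7)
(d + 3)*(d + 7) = d^2 + 10*d + 21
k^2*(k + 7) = k^3 + 7*k^2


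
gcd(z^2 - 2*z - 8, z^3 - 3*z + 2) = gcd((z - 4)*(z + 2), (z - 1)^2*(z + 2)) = z + 2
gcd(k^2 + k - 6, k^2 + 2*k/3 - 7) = k + 3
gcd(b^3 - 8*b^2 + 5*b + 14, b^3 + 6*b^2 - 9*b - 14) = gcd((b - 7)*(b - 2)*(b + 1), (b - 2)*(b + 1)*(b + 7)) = b^2 - b - 2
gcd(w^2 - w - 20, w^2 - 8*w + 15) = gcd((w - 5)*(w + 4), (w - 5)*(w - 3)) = w - 5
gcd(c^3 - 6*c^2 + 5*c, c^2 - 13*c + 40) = c - 5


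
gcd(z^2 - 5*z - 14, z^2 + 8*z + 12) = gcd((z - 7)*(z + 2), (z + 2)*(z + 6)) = z + 2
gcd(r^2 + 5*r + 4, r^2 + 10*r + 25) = 1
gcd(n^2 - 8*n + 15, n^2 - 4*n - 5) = n - 5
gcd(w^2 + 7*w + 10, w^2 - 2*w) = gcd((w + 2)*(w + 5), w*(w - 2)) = 1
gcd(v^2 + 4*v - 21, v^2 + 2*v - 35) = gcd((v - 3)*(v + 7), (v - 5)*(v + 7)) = v + 7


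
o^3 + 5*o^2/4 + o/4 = o*(o + 1/4)*(o + 1)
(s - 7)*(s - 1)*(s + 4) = s^3 - 4*s^2 - 25*s + 28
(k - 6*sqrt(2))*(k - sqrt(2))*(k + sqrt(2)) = k^3 - 6*sqrt(2)*k^2 - 2*k + 12*sqrt(2)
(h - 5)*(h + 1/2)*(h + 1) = h^3 - 7*h^2/2 - 7*h - 5/2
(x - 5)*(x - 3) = x^2 - 8*x + 15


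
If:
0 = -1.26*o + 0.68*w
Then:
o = 0.53968253968254*w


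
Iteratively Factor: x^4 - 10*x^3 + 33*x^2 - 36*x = (x - 3)*(x^3 - 7*x^2 + 12*x) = (x - 4)*(x - 3)*(x^2 - 3*x) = (x - 4)*(x - 3)^2*(x)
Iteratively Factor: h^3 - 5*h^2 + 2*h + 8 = (h + 1)*(h^2 - 6*h + 8) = (h - 2)*(h + 1)*(h - 4)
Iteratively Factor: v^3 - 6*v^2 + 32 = (v - 4)*(v^2 - 2*v - 8) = (v - 4)*(v + 2)*(v - 4)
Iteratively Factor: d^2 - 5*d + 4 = (d - 1)*(d - 4)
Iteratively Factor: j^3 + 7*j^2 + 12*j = (j + 4)*(j^2 + 3*j) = (j + 3)*(j + 4)*(j)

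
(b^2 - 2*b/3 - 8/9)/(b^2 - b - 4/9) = (3*b + 2)/(3*b + 1)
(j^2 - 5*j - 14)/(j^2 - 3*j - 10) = (j - 7)/(j - 5)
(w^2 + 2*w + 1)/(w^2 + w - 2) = (w^2 + 2*w + 1)/(w^2 + w - 2)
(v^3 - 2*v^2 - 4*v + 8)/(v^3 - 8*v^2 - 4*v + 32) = (v - 2)/(v - 8)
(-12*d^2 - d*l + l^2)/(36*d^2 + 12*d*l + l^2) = (-12*d^2 - d*l + l^2)/(36*d^2 + 12*d*l + l^2)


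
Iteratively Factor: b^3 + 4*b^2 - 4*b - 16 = (b + 2)*(b^2 + 2*b - 8) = (b + 2)*(b + 4)*(b - 2)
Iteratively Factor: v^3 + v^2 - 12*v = (v)*(v^2 + v - 12) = v*(v - 3)*(v + 4)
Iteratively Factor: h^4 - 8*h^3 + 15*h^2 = (h)*(h^3 - 8*h^2 + 15*h) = h^2*(h^2 - 8*h + 15) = h^2*(h - 3)*(h - 5)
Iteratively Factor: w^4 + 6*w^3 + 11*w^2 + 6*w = (w + 2)*(w^3 + 4*w^2 + 3*w) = (w + 1)*(w + 2)*(w^2 + 3*w) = (w + 1)*(w + 2)*(w + 3)*(w)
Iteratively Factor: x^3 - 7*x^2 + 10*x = (x - 5)*(x^2 - 2*x) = (x - 5)*(x - 2)*(x)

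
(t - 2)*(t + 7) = t^2 + 5*t - 14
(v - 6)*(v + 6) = v^2 - 36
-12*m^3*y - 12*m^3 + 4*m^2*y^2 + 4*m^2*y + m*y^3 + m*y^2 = (-2*m + y)*(6*m + y)*(m*y + m)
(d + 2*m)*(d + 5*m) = d^2 + 7*d*m + 10*m^2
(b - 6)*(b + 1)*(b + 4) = b^3 - b^2 - 26*b - 24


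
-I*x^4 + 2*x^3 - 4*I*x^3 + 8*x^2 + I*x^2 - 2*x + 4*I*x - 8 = (x + 1)*(x + 4)*(x + 2*I)*(-I*x + I)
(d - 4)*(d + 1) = d^2 - 3*d - 4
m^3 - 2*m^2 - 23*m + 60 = (m - 4)*(m - 3)*(m + 5)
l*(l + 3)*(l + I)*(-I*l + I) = -I*l^4 + l^3 - 2*I*l^3 + 2*l^2 + 3*I*l^2 - 3*l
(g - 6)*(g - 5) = g^2 - 11*g + 30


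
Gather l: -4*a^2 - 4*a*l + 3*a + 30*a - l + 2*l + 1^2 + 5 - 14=-4*a^2 + 33*a + l*(1 - 4*a) - 8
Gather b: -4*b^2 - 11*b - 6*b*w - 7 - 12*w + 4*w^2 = -4*b^2 + b*(-6*w - 11) + 4*w^2 - 12*w - 7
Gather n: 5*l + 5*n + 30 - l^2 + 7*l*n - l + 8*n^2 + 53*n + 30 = -l^2 + 4*l + 8*n^2 + n*(7*l + 58) + 60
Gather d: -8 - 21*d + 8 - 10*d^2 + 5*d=-10*d^2 - 16*d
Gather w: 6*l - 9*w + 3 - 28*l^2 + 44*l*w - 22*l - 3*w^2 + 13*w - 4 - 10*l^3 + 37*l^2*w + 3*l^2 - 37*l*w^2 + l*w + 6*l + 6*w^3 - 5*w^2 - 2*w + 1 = -10*l^3 - 25*l^2 - 10*l + 6*w^3 + w^2*(-37*l - 8) + w*(37*l^2 + 45*l + 2)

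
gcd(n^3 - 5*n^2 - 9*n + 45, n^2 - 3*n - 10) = n - 5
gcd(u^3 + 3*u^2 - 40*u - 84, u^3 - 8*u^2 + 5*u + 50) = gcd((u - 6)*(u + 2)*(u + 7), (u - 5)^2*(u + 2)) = u + 2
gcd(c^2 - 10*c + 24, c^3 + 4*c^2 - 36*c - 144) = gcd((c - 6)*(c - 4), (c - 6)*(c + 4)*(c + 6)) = c - 6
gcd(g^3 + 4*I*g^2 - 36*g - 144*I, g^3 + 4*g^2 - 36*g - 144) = g^2 - 36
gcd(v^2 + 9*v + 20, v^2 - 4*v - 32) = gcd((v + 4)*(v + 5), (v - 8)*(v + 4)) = v + 4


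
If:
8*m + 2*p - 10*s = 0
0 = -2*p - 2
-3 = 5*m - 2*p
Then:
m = -1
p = -1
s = -1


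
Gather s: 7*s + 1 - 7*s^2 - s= -7*s^2 + 6*s + 1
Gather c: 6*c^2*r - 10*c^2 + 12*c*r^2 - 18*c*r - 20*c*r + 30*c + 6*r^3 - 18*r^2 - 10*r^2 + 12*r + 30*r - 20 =c^2*(6*r - 10) + c*(12*r^2 - 38*r + 30) + 6*r^3 - 28*r^2 + 42*r - 20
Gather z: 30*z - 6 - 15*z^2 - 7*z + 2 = -15*z^2 + 23*z - 4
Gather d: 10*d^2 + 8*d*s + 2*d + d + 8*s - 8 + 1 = 10*d^2 + d*(8*s + 3) + 8*s - 7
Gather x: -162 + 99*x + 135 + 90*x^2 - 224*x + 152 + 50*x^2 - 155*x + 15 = 140*x^2 - 280*x + 140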